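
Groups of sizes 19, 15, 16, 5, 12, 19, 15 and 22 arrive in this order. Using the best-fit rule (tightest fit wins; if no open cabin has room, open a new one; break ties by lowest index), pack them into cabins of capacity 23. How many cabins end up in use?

7

  19 → cabin 1 (new)  [load 19/23]
  15 → cabin 2 (new)  [load 15/23]
  16 → cabin 3 (new)  [load 16/23]
  5 → cabin 3  [load 21/23]
  12 → cabin 4 (new)  [load 12/23]
  19 → cabin 5 (new)  [load 19/23]
  15 → cabin 6 (new)  [load 15/23]
  22 → cabin 7 (new)  [load 22/23]
7 cabins opened.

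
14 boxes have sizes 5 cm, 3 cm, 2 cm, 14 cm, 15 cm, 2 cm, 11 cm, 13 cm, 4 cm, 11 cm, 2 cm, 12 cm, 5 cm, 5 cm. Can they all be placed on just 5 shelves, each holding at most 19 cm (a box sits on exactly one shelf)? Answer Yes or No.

No

Total = 104 cm; ⌈104/19⌉ = 6.
At least 6 shelves are required, but only 5 are allowed.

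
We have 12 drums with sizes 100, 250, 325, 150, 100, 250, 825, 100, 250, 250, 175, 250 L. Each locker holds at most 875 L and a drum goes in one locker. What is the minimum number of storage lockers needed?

Total = 825 + 325 + 250 + 250 + 250 + 250 + 250 + 175 + 150 + 100 + 100 + 100 = 3025 L.
Lower bound: ⌈3025/875⌉ = 4 storage lockers.
A packing using 4 storage lockers:
  locker 1: 825 = 825
  locker 2: 325 + 250 + 250 = 825
  locker 3: 250 + 250 + 250 + 100 = 850
  locker 4: 175 + 150 + 100 + 100 = 525
This matches the lower bound, so 4 is optimal.

4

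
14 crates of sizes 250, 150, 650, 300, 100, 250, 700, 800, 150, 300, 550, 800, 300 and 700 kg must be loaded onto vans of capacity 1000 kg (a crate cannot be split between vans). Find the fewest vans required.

Total = 800 + 800 + 700 + 700 + 650 + 550 + 300 + 300 + 300 + 250 + 250 + 150 + 150 + 100 = 6000 kg.
Lower bound: ⌈6000/1000⌉ = 6 vans.
A packing using 7 vans:
  van 1: 800 + 150 = 950
  van 2: 800 + 150 = 950
  van 3: 700 + 300 = 1000
  van 4: 700 + 300 = 1000
  van 5: 650 + 300 = 950
  van 6: 550 + 250 + 100 = 900
  van 7: 250 = 250
No arrangement into 6 vans stays within capacity, so 7 is optimal.

7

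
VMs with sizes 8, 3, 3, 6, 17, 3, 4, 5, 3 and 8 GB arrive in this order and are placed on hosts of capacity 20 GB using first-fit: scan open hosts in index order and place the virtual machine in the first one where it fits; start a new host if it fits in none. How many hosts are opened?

3

  8 → host 1 (new)  [load 8/20]
  3 → host 1  [load 11/20]
  3 → host 1  [load 14/20]
  6 → host 1  [load 20/20]
  17 → host 2 (new)  [load 17/20]
  3 → host 2  [load 20/20]
  4 → host 3 (new)  [load 4/20]
  5 → host 3  [load 9/20]
  3 → host 3  [load 12/20]
  8 → host 3  [load 20/20]
3 hosts opened.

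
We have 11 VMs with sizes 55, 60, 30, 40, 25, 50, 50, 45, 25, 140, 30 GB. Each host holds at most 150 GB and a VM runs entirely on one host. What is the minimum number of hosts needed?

Total = 140 + 60 + 55 + 50 + 50 + 45 + 40 + 30 + 30 + 25 + 25 = 550 GB.
Lower bound: ⌈550/150⌉ = 4 hosts.
A packing using 4 hosts:
  host 1: 140 = 140
  host 2: 60 + 55 + 30 = 145
  host 3: 50 + 50 + 45 = 145
  host 4: 40 + 30 + 25 + 25 = 120
This matches the lower bound, so 4 is optimal.

4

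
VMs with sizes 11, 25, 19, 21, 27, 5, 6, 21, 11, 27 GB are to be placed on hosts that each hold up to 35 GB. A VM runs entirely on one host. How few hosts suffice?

Total = 27 + 27 + 25 + 21 + 21 + 19 + 11 + 11 + 6 + 5 = 173 GB.
Lower bound: ⌈173/35⌉ = 5 hosts.
Also, 6 VMs each exceed 35/2 GB, and no two of those can share a host, so at least 6 hosts are needed.
A packing using 6 hosts:
  host 1: 27 + 6 = 33
  host 2: 27 + 5 = 32
  host 3: 25 = 25
  host 4: 21 + 11 = 32
  host 5: 21 + 11 = 32
  host 6: 19 = 19
This matches the lower bound, so 6 is optimal.

6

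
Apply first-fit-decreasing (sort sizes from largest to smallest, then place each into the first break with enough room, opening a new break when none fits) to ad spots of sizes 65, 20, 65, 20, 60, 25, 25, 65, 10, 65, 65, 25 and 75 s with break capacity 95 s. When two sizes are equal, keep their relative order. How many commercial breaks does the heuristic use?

Sorted descending: 75, 65, 65, 65, 65, 65, 60, 25, 25, 25, 20, 20, 10.
  75 → break 1 (new)  [load 75/95]
  65 → break 2 (new)  [load 65/95]
  65 → break 3 (new)  [load 65/95]
  65 → break 4 (new)  [load 65/95]
  65 → break 5 (new)  [load 65/95]
  65 → break 6 (new)  [load 65/95]
  60 → break 7 (new)  [load 60/95]
  25 → break 2  [load 90/95]
  25 → break 3  [load 90/95]
  25 → break 4  [load 90/95]
  20 → break 1  [load 95/95]
  20 → break 5  [load 85/95]
  10 → break 5  [load 95/95]
7 commercial breaks opened.

7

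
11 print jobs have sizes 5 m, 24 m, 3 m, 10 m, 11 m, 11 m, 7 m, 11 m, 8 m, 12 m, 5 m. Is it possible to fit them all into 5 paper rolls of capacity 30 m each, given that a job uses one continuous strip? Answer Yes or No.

A valid assignment using 4 paper rolls:
  roll 1: 24 + 5 = 29
  roll 2: 12 + 11 + 7 = 30
  roll 3: 11 + 11 + 8 = 30
  roll 4: 10 + 5 + 3 = 18
That uses only 4 ≤ 5, so 5 paper rolls are enough.

Yes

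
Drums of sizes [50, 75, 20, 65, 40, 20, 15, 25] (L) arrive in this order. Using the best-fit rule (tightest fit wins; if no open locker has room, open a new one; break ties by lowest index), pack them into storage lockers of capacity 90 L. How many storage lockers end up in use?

  50 → locker 1 (new)  [load 50/90]
  75 → locker 2 (new)  [load 75/90]
  20 → locker 1  [load 70/90]
  65 → locker 3 (new)  [load 65/90]
  40 → locker 4 (new)  [load 40/90]
  20 → locker 1  [load 90/90]
  15 → locker 2  [load 90/90]
  25 → locker 3  [load 90/90]
4 storage lockers opened.

4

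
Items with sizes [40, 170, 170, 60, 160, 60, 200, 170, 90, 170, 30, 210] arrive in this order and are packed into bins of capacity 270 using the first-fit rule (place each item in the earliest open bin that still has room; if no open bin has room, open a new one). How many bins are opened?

7

  40 → bin 1 (new)  [load 40/270]
  170 → bin 1  [load 210/270]
  170 → bin 2 (new)  [load 170/270]
  60 → bin 1  [load 270/270]
  160 → bin 3 (new)  [load 160/270]
  60 → bin 2  [load 230/270]
  200 → bin 4 (new)  [load 200/270]
  170 → bin 5 (new)  [load 170/270]
  90 → bin 3  [load 250/270]
  170 → bin 6 (new)  [load 170/270]
  30 → bin 2  [load 260/270]
  210 → bin 7 (new)  [load 210/270]
7 bins opened.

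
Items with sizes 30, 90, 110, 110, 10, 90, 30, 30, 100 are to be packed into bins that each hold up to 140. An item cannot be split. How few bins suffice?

5

Total = 110 + 110 + 100 + 90 + 90 + 30 + 30 + 30 + 10 = 600.
Lower bound: ⌈600/140⌉ = 5 bins.
A packing using 5 bins:
  bin 1: 110 + 30 = 140
  bin 2: 110 + 30 = 140
  bin 3: 100 + 30 + 10 = 140
  bin 4: 90 = 90
  bin 5: 90 = 90
This matches the lower bound, so 5 is optimal.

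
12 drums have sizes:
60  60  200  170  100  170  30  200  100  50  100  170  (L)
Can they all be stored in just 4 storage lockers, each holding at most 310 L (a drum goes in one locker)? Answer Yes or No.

Total = 1410 L; ⌈1410/310⌉ = 5.
At least 5 storage lockers are required, but only 4 are allowed.

No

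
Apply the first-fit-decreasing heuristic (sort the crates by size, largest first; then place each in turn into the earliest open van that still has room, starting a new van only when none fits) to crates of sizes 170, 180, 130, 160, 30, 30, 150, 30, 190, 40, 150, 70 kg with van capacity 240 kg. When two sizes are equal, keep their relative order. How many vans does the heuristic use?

Sorted descending: 190, 180, 170, 160, 150, 150, 130, 70, 40, 30, 30, 30.
  190 → van 1 (new)  [load 190/240]
  180 → van 2 (new)  [load 180/240]
  170 → van 3 (new)  [load 170/240]
  160 → van 4 (new)  [load 160/240]
  150 → van 5 (new)  [load 150/240]
  150 → van 6 (new)  [load 150/240]
  130 → van 7 (new)  [load 130/240]
  70 → van 3  [load 240/240]
  40 → van 1  [load 230/240]
  30 → van 2  [load 210/240]
  30 → van 2  [load 240/240]
  30 → van 4  [load 190/240]
7 vans opened.

7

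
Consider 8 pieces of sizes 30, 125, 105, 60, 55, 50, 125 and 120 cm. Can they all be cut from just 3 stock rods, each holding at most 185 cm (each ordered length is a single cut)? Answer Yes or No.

No

Total = 670 cm; ⌈670/185⌉ = 4.
At least 4 stock rods are required, but only 3 are allowed.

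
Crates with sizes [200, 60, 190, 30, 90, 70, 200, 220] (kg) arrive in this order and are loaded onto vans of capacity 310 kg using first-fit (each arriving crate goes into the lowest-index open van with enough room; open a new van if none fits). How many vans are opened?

4

  200 → van 1 (new)  [load 200/310]
  60 → van 1  [load 260/310]
  190 → van 2 (new)  [load 190/310]
  30 → van 1  [load 290/310]
  90 → van 2  [load 280/310]
  70 → van 3 (new)  [load 70/310]
  200 → van 3  [load 270/310]
  220 → van 4 (new)  [load 220/310]
4 vans opened.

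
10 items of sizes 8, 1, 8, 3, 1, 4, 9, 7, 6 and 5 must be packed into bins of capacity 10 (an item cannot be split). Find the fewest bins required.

6

Total = 9 + 8 + 8 + 7 + 6 + 5 + 4 + 3 + 1 + 1 = 52.
Lower bound: ⌈52/10⌉ = 6 bins.
A packing using 6 bins:
  bin 1: 9 + 1 = 10
  bin 2: 8 + 1 = 9
  bin 3: 8 = 8
  bin 4: 7 + 3 = 10
  bin 5: 6 + 4 = 10
  bin 6: 5 = 5
This matches the lower bound, so 6 is optimal.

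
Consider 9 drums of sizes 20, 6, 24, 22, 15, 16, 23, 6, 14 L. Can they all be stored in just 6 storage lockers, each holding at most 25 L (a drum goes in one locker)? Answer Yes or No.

Total = 146 L; ⌈146/25⌉ = 6.
7 drums each exceed half the capacity and cannot share a locker, forcing at least 7 storage lockers.
At least 7 storage lockers are required, but only 6 are allowed.

No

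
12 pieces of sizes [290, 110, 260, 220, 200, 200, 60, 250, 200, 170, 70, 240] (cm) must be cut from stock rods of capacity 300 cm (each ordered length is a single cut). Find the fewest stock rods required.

Total = 290 + 260 + 250 + 240 + 220 + 200 + 200 + 200 + 170 + 110 + 70 + 60 = 2270 cm.
Lower bound: ⌈2270/300⌉ = 8 stock rods.
Also, 9 pieces each exceed 150 cm, and no two of those can share a stock rod, so at least 9 stock rods are needed.
A packing using 9 stock rods:
  stock rod 1: 290 = 290
  stock rod 2: 260 = 260
  stock rod 3: 250 = 250
  stock rod 4: 240 + 60 = 300
  stock rod 5: 220 + 70 = 290
  stock rod 6: 200 = 200
  stock rod 7: 200 = 200
  stock rod 8: 200 = 200
  stock rod 9: 170 + 110 = 280
This matches the lower bound, so 9 is optimal.

9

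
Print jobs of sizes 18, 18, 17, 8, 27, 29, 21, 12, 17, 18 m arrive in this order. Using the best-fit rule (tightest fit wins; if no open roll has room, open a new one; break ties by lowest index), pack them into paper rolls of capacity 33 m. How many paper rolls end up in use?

  18 → roll 1 (new)  [load 18/33]
  18 → roll 2 (new)  [load 18/33]
  17 → roll 3 (new)  [load 17/33]
  8 → roll 1  [load 26/33]
  27 → roll 4 (new)  [load 27/33]
  29 → roll 5 (new)  [load 29/33]
  21 → roll 6 (new)  [load 21/33]
  12 → roll 6  [load 33/33]
  17 → roll 7 (new)  [load 17/33]
  18 → roll 8 (new)  [load 18/33]
8 paper rolls opened.

8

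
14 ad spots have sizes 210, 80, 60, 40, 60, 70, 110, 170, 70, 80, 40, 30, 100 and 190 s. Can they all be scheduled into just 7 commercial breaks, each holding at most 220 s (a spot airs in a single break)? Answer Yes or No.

A valid assignment using 7 commercial breaks:
  break 1: 210 = 210
  break 2: 190 + 30 = 220
  break 3: 170 + 40 = 210
  break 4: 110 + 100 = 210
  break 5: 80 + 80 + 60 = 220
  break 6: 70 + 70 + 60 = 200
  break 7: 40 = 40
Every load is within 220 s, so 7 commercial breaks suffice.

Yes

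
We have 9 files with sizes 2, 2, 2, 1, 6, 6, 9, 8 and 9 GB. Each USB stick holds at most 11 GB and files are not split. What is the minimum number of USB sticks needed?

Total = 9 + 9 + 8 + 6 + 6 + 2 + 2 + 2 + 1 = 45 GB.
Lower bound: ⌈45/11⌉ = 5 USB sticks.
A packing using 5 USB sticks:
  USB stick 1: 9 + 2 = 11
  USB stick 2: 9 + 2 = 11
  USB stick 3: 8 + 2 + 1 = 11
  USB stick 4: 6 = 6
  USB stick 5: 6 = 6
This matches the lower bound, so 5 is optimal.

5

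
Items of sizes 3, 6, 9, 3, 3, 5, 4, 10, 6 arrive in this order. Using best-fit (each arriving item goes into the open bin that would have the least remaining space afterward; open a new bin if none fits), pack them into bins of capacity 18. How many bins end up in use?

  3 → bin 1 (new)  [load 3/18]
  6 → bin 1  [load 9/18]
  9 → bin 1  [load 18/18]
  3 → bin 2 (new)  [load 3/18]
  3 → bin 2  [load 6/18]
  5 → bin 2  [load 11/18]
  4 → bin 2  [load 15/18]
  10 → bin 3 (new)  [load 10/18]
  6 → bin 3  [load 16/18]
3 bins opened.

3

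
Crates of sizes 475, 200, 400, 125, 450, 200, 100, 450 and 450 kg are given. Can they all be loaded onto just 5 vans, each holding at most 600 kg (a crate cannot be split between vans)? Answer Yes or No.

No

Total = 2850 kg; ⌈2850/600⌉ = 5.
The bound of 5 does not rule out 5, but exhaustive search shows no assignment into 5 vans of capacity 600 kg exists — the minimum is 6.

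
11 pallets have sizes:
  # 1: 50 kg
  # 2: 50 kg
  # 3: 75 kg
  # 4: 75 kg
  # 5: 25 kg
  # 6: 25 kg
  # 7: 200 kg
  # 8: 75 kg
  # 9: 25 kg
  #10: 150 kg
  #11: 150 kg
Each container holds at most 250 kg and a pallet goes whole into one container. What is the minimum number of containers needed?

Total = 200 + 150 + 150 + 75 + 75 + 75 + 50 + 50 + 25 + 25 + 25 = 900 kg.
Lower bound: ⌈900/250⌉ = 4 containers.
A packing using 4 containers:
  container 1: 200 + 50 = 250
  container 2: 150 + 75 + 25 = 250
  container 3: 150 + 75 + 25 = 250
  container 4: 75 + 50 + 25 = 150
This matches the lower bound, so 4 is optimal.

4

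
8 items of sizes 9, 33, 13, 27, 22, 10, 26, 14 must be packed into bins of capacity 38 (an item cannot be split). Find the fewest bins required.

Total = 33 + 27 + 26 + 22 + 14 + 13 + 10 + 9 = 154.
Lower bound: ⌈154/38⌉ = 5 bins.
A packing using 5 bins:
  bin 1: 33 = 33
  bin 2: 27 + 10 = 37
  bin 3: 26 + 9 = 35
  bin 4: 22 + 14 = 36
  bin 5: 13 = 13
This matches the lower bound, so 5 is optimal.

5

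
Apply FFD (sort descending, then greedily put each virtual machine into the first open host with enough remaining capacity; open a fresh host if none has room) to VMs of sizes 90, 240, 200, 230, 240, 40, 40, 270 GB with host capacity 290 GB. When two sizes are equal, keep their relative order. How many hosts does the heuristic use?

Sorted descending: 270, 240, 240, 230, 200, 90, 40, 40.
  270 → host 1 (new)  [load 270/290]
  240 → host 2 (new)  [load 240/290]
  240 → host 3 (new)  [load 240/290]
  230 → host 4 (new)  [load 230/290]
  200 → host 5 (new)  [load 200/290]
  90 → host 5  [load 290/290]
  40 → host 2  [load 280/290]
  40 → host 3  [load 280/290]
5 hosts opened.

5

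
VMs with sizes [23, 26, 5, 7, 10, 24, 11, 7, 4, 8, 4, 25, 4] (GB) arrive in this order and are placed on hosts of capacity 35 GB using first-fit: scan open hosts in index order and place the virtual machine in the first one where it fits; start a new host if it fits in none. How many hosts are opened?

5

  23 → host 1 (new)  [load 23/35]
  26 → host 2 (new)  [load 26/35]
  5 → host 1  [load 28/35]
  7 → host 1  [load 35/35]
  10 → host 3 (new)  [load 10/35]
  24 → host 3  [load 34/35]
  11 → host 4 (new)  [load 11/35]
  7 → host 2  [load 33/35]
  4 → host 4  [load 15/35]
  8 → host 4  [load 23/35]
  4 → host 4  [load 27/35]
  25 → host 5 (new)  [load 25/35]
  4 → host 4  [load 31/35]
5 hosts opened.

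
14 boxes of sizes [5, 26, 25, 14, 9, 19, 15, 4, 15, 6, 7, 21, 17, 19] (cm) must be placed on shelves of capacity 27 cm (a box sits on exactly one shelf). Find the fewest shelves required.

9

Total = 26 + 25 + 21 + 19 + 19 + 17 + 15 + 15 + 14 + 9 + 7 + 6 + 5 + 4 = 202 cm.
Lower bound: ⌈202/27⌉ = 8 shelves.
Also, 9 boxes each exceed 27/2 cm, and no two of those can share a shelf, so at least 9 shelves are needed.
A packing using 9 shelves:
  shelf 1: 26 = 26
  shelf 2: 25 = 25
  shelf 3: 21 + 6 = 27
  shelf 4: 19 + 7 = 26
  shelf 5: 19 + 5 = 24
  shelf 6: 17 + 9 = 26
  shelf 7: 15 + 4 = 19
  shelf 8: 15 = 15
  shelf 9: 14 = 14
This matches the lower bound, so 9 is optimal.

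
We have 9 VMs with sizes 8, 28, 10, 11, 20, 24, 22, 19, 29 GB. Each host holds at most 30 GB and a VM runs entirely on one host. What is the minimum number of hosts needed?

6

Total = 29 + 28 + 24 + 22 + 20 + 19 + 11 + 10 + 8 = 171 GB.
Lower bound: ⌈171/30⌉ = 6 hosts.
A packing using 6 hosts:
  host 1: 29 = 29
  host 2: 28 = 28
  host 3: 24 = 24
  host 4: 22 + 8 = 30
  host 5: 20 + 10 = 30
  host 6: 19 + 11 = 30
This matches the lower bound, so 6 is optimal.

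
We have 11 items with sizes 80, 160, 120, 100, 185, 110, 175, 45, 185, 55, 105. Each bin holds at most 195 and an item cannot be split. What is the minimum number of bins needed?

Total = 185 + 185 + 175 + 160 + 120 + 110 + 105 + 100 + 80 + 55 + 45 = 1320.
Lower bound: ⌈1320/195⌉ = 7 bins.
Also, 8 items each exceed 195/2, and no two of those can share a bin, so at least 8 bins are needed.
A packing using 8 bins:
  bin 1: 185 = 185
  bin 2: 185 = 185
  bin 3: 175 = 175
  bin 4: 160 = 160
  bin 5: 120 + 55 = 175
  bin 6: 110 + 80 = 190
  bin 7: 105 + 45 = 150
  bin 8: 100 = 100
This matches the lower bound, so 8 is optimal.

8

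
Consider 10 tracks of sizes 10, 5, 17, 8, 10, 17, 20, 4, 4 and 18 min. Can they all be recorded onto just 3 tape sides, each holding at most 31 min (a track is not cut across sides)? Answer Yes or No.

No

Total = 113 min; ⌈113/31⌉ = 4.
At least 4 tape sides are required, but only 3 are allowed.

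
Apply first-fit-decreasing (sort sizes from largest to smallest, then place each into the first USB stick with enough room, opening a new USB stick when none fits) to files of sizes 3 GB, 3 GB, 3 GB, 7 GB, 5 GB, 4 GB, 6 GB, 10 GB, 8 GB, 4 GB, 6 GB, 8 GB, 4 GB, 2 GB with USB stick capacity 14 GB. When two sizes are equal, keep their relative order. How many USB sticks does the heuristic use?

6

Sorted descending: 10, 8, 8, 7, 6, 6, 5, 4, 4, 4, 3, 3, 3, 2.
  10 → USB stick 1 (new)  [load 10/14]
  8 → USB stick 2 (new)  [load 8/14]
  8 → USB stick 3 (new)  [load 8/14]
  7 → USB stick 4 (new)  [load 7/14]
  6 → USB stick 2  [load 14/14]
  6 → USB stick 3  [load 14/14]
  5 → USB stick 4  [load 12/14]
  4 → USB stick 1  [load 14/14]
  4 → USB stick 5 (new)  [load 4/14]
  4 → USB stick 5  [load 8/14]
  3 → USB stick 5  [load 11/14]
  3 → USB stick 5  [load 14/14]
  3 → USB stick 6 (new)  [load 3/14]
  2 → USB stick 4  [load 14/14]
6 USB sticks opened.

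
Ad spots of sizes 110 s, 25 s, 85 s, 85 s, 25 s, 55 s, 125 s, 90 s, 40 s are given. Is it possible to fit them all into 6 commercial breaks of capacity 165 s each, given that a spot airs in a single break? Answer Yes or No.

A valid assignment using 5 commercial breaks:
  break 1: 125 + 40 = 165
  break 2: 110 + 55 = 165
  break 3: 90 + 25 + 25 = 140
  break 4: 85 = 85
  break 5: 85 = 85
That uses only 5 ≤ 6, so 6 commercial breaks are enough.

Yes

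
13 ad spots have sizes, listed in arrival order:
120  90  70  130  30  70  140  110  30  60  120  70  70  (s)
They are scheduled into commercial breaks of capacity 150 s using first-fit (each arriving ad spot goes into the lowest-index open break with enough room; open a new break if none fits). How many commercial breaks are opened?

9

  120 → break 1 (new)  [load 120/150]
  90 → break 2 (new)  [load 90/150]
  70 → break 3 (new)  [load 70/150]
  130 → break 4 (new)  [load 130/150]
  30 → break 1  [load 150/150]
  70 → break 3  [load 140/150]
  140 → break 5 (new)  [load 140/150]
  110 → break 6 (new)  [load 110/150]
  30 → break 2  [load 120/150]
  60 → break 7 (new)  [load 60/150]
  120 → break 8 (new)  [load 120/150]
  70 → break 7  [load 130/150]
  70 → break 9 (new)  [load 70/150]
9 commercial breaks opened.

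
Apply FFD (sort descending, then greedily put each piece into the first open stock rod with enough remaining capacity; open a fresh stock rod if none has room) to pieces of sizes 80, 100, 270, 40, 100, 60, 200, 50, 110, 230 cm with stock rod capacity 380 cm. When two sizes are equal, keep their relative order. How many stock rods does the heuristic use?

4

Sorted descending: 270, 230, 200, 110, 100, 100, 80, 60, 50, 40.
  270 → stock rod 1 (new)  [load 270/380]
  230 → stock rod 2 (new)  [load 230/380]
  200 → stock rod 3 (new)  [load 200/380]
  110 → stock rod 1  [load 380/380]
  100 → stock rod 2  [load 330/380]
  100 → stock rod 3  [load 300/380]
  80 → stock rod 3  [load 380/380]
  60 → stock rod 4 (new)  [load 60/380]
  50 → stock rod 2  [load 380/380]
  40 → stock rod 4  [load 100/380]
4 stock rods opened.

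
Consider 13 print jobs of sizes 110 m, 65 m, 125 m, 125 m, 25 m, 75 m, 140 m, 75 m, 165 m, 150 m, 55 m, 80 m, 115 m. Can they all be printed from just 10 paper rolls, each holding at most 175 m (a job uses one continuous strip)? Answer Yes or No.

Yes

A valid assignment using 9 paper rolls:
  roll 1: 165 = 165
  roll 2: 150 + 25 = 175
  roll 3: 140 = 140
  roll 4: 125 = 125
  roll 5: 125 = 125
  roll 6: 115 + 55 = 170
  roll 7: 110 + 65 = 175
  roll 8: 80 + 75 = 155
  roll 9: 75 = 75
That uses only 9 ≤ 10, so 10 paper rolls are enough.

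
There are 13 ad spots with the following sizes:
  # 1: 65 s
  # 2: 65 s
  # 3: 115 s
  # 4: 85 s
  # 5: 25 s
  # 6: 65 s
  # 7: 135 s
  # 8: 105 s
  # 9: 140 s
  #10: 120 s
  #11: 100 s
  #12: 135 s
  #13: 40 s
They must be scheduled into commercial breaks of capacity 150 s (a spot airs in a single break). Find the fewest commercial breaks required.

Total = 140 + 135 + 135 + 120 + 115 + 105 + 100 + 85 + 65 + 65 + 65 + 40 + 25 = 1195 s.
Lower bound: ⌈1195/150⌉ = 8 commercial breaks.
A packing using 9 commercial breaks:
  break 1: 140 = 140
  break 2: 135 = 135
  break 3: 135 = 135
  break 4: 120 + 25 = 145
  break 5: 115 = 115
  break 6: 105 + 40 = 145
  break 7: 100 = 100
  break 8: 85 + 65 = 150
  break 9: 65 + 65 = 130
No arrangement into 8 commercial breaks stays within capacity, so 9 is optimal.

9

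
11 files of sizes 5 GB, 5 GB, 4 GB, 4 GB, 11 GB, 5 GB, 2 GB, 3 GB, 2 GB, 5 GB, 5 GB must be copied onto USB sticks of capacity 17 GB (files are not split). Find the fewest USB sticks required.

3

Total = 11 + 5 + 5 + 5 + 5 + 5 + 4 + 4 + 3 + 2 + 2 = 51 GB.
Lower bound: ⌈51/17⌉ = 3 USB sticks.
A packing using 3 USB sticks:
  USB stick 1: 11 + 4 + 2 = 17
  USB stick 2: 5 + 5 + 5 + 2 = 17
  USB stick 3: 5 + 5 + 4 + 3 = 17
This matches the lower bound, so 3 is optimal.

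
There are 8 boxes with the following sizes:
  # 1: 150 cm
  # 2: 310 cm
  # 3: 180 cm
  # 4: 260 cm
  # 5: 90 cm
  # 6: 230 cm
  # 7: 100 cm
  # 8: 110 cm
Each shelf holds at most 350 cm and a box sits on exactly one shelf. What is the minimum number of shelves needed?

Total = 310 + 260 + 230 + 180 + 150 + 110 + 100 + 90 = 1430 cm.
Lower bound: ⌈1430/350⌉ = 5 shelves.
A packing using 5 shelves:
  shelf 1: 310 = 310
  shelf 2: 260 + 90 = 350
  shelf 3: 230 + 110 = 340
  shelf 4: 180 + 150 = 330
  shelf 5: 100 = 100
This matches the lower bound, so 5 is optimal.

5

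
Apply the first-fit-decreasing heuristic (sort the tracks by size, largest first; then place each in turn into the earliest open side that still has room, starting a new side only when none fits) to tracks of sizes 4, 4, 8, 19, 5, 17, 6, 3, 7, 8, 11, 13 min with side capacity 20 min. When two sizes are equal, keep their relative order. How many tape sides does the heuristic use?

6

Sorted descending: 19, 17, 13, 11, 8, 8, 7, 6, 5, 4, 4, 3.
  19 → side 1 (new)  [load 19/20]
  17 → side 2 (new)  [load 17/20]
  13 → side 3 (new)  [load 13/20]
  11 → side 4 (new)  [load 11/20]
  8 → side 4  [load 19/20]
  8 → side 5 (new)  [load 8/20]
  7 → side 3  [load 20/20]
  6 → side 5  [load 14/20]
  5 → side 5  [load 19/20]
  4 → side 6 (new)  [load 4/20]
  4 → side 6  [load 8/20]
  3 → side 2  [load 20/20]
6 tape sides opened.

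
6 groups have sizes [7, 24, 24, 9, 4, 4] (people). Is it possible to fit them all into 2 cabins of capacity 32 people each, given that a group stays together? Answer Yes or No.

No

Total = 72 people; ⌈72/32⌉ = 3.
At least 3 cabins are required, but only 2 are allowed.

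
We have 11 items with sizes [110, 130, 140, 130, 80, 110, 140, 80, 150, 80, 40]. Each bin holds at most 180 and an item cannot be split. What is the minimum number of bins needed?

Total = 150 + 140 + 140 + 130 + 130 + 110 + 110 + 80 + 80 + 80 + 40 = 1190.
Lower bound: ⌈1190/180⌉ = 7 bins.
A packing using 9 bins:
  bin 1: 150 = 150
  bin 2: 140 + 40 = 180
  bin 3: 140 = 140
  bin 4: 130 = 130
  bin 5: 130 = 130
  bin 6: 110 = 110
  bin 7: 110 = 110
  bin 8: 80 + 80 = 160
  bin 9: 80 = 80
No arrangement into 8 bins stays within capacity, so 9 is optimal.

9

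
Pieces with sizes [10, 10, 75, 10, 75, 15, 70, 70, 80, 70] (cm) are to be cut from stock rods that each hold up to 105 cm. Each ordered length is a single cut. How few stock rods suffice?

Total = 80 + 75 + 75 + 70 + 70 + 70 + 15 + 10 + 10 + 10 = 485 cm.
Lower bound: ⌈485/105⌉ = 5 stock rods.
Also, 6 pieces each exceed 105/2 cm, and no two of those can share a stock rod, so at least 6 stock rods are needed.
A packing using 6 stock rods:
  stock rod 1: 80 + 15 + 10 = 105
  stock rod 2: 75 + 10 + 10 = 95
  stock rod 3: 75 = 75
  stock rod 4: 70 = 70
  stock rod 5: 70 = 70
  stock rod 6: 70 = 70
This matches the lower bound, so 6 is optimal.

6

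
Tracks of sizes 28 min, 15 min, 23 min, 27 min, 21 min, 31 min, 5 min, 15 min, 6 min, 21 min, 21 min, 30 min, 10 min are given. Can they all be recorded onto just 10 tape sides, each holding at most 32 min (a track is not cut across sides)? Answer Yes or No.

Yes

A valid assignment using 9 tape sides:
  side 1: 31 = 31
  side 2: 30 = 30
  side 3: 28 = 28
  side 4: 27 + 5 = 32
  side 5: 23 + 6 = 29
  side 6: 21 + 10 = 31
  side 7: 21 = 21
  side 8: 21 = 21
  side 9: 15 + 15 = 30
That uses only 9 ≤ 10, so 10 tape sides are enough.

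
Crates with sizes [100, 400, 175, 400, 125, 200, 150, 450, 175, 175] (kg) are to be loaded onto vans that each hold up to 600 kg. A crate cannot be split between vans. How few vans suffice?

4

Total = 450 + 400 + 400 + 200 + 175 + 175 + 175 + 150 + 125 + 100 = 2350 kg.
Lower bound: ⌈2350/600⌉ = 4 vans.
A packing using 4 vans:
  van 1: 450 + 150 = 600
  van 2: 400 + 200 = 600
  van 3: 400 + 175 = 575
  van 4: 175 + 175 + 125 + 100 = 575
This matches the lower bound, so 4 is optimal.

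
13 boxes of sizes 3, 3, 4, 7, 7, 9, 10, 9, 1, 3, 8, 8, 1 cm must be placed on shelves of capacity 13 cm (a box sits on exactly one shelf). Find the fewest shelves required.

Total = 10 + 9 + 9 + 8 + 8 + 7 + 7 + 4 + 3 + 3 + 3 + 1 + 1 = 73 cm.
Lower bound: ⌈73/13⌉ = 6 shelves.
Also, 7 boxes each exceed 13/2 cm, and no two of those can share a shelf, so at least 7 shelves are needed.
A packing using 7 shelves:
  shelf 1: 10 + 3 = 13
  shelf 2: 9 + 4 = 13
  shelf 3: 9 + 3 + 1 = 13
  shelf 4: 8 + 3 + 1 = 12
  shelf 5: 8 = 8
  shelf 6: 7 = 7
  shelf 7: 7 = 7
This matches the lower bound, so 7 is optimal.

7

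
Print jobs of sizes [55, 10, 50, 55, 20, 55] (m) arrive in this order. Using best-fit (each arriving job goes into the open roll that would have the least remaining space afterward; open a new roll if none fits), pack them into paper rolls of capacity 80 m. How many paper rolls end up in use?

4

  55 → roll 1 (new)  [load 55/80]
  10 → roll 1  [load 65/80]
  50 → roll 2 (new)  [load 50/80]
  55 → roll 3 (new)  [load 55/80]
  20 → roll 3  [load 75/80]
  55 → roll 4 (new)  [load 55/80]
4 paper rolls opened.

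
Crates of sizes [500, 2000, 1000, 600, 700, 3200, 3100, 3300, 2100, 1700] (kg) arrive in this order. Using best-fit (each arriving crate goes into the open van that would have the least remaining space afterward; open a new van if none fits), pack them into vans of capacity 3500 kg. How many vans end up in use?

6

  500 → van 1 (new)  [load 500/3500]
  2000 → van 1  [load 2500/3500]
  1000 → van 1  [load 3500/3500]
  600 → van 2 (new)  [load 600/3500]
  700 → van 2  [load 1300/3500]
  3200 → van 3 (new)  [load 3200/3500]
  3100 → van 4 (new)  [load 3100/3500]
  3300 → van 5 (new)  [load 3300/3500]
  2100 → van 2  [load 3400/3500]
  1700 → van 6 (new)  [load 1700/3500]
6 vans opened.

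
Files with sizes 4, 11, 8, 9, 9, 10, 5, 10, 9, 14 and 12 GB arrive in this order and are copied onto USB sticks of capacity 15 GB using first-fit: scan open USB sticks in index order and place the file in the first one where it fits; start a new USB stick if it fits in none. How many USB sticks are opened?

9

  4 → USB stick 1 (new)  [load 4/15]
  11 → USB stick 1  [load 15/15]
  8 → USB stick 2 (new)  [load 8/15]
  9 → USB stick 3 (new)  [load 9/15]
  9 → USB stick 4 (new)  [load 9/15]
  10 → USB stick 5 (new)  [load 10/15]
  5 → USB stick 2  [load 13/15]
  10 → USB stick 6 (new)  [load 10/15]
  9 → USB stick 7 (new)  [load 9/15]
  14 → USB stick 8 (new)  [load 14/15]
  12 → USB stick 9 (new)  [load 12/15]
9 USB sticks opened.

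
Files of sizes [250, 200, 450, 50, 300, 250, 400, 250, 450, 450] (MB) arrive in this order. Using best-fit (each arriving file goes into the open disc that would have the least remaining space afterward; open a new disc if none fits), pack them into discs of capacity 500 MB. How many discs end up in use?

7

  250 → disc 1 (new)  [load 250/500]
  200 → disc 1  [load 450/500]
  450 → disc 2 (new)  [load 450/500]
  50 → disc 1  [load 500/500]
  300 → disc 3 (new)  [load 300/500]
  250 → disc 4 (new)  [load 250/500]
  400 → disc 5 (new)  [load 400/500]
  250 → disc 4  [load 500/500]
  450 → disc 6 (new)  [load 450/500]
  450 → disc 7 (new)  [load 450/500]
7 discs opened.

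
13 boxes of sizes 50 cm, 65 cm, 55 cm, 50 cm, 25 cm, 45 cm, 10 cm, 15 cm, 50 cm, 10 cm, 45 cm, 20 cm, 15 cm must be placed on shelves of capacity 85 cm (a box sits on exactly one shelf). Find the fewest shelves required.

7

Total = 65 + 55 + 50 + 50 + 50 + 45 + 45 + 25 + 20 + 15 + 15 + 10 + 10 = 455 cm.
Lower bound: ⌈455/85⌉ = 6 shelves.
Also, 7 boxes each exceed 85/2 cm, and no two of those can share a shelf, so at least 7 shelves are needed.
A packing using 7 shelves:
  shelf 1: 65 + 20 = 85
  shelf 2: 55 + 25 = 80
  shelf 3: 50 + 15 + 15 = 80
  shelf 4: 50 + 10 + 10 = 70
  shelf 5: 50 = 50
  shelf 6: 45 = 45
  shelf 7: 45 = 45
This matches the lower bound, so 7 is optimal.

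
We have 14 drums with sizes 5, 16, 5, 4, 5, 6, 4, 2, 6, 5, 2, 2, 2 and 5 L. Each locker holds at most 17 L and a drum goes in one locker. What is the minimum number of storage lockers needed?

Total = 16 + 6 + 6 + 5 + 5 + 5 + 5 + 5 + 4 + 4 + 2 + 2 + 2 + 2 = 69 L.
Lower bound: ⌈69/17⌉ = 5 storage lockers.
A packing using 5 storage lockers:
  locker 1: 16 = 16
  locker 2: 6 + 6 + 5 = 17
  locker 3: 5 + 5 + 5 + 2 = 17
  locker 4: 5 + 4 + 4 + 2 + 2 = 17
  locker 5: 2 = 2
This matches the lower bound, so 5 is optimal.

5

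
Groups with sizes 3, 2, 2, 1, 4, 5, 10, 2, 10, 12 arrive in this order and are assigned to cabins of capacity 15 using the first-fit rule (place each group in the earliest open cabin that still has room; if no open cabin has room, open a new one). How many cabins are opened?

  3 → cabin 1 (new)  [load 3/15]
  2 → cabin 1  [load 5/15]
  2 → cabin 1  [load 7/15]
  1 → cabin 1  [load 8/15]
  4 → cabin 1  [load 12/15]
  5 → cabin 2 (new)  [load 5/15]
  10 → cabin 2  [load 15/15]
  2 → cabin 1  [load 14/15]
  10 → cabin 3 (new)  [load 10/15]
  12 → cabin 4 (new)  [load 12/15]
4 cabins opened.

4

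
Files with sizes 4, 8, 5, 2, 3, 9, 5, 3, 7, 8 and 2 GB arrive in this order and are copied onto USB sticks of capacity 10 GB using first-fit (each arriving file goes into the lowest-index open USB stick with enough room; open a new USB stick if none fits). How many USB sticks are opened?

  4 → USB stick 1 (new)  [load 4/10]
  8 → USB stick 2 (new)  [load 8/10]
  5 → USB stick 1  [load 9/10]
  2 → USB stick 2  [load 10/10]
  3 → USB stick 3 (new)  [load 3/10]
  9 → USB stick 4 (new)  [load 9/10]
  5 → USB stick 3  [load 8/10]
  3 → USB stick 5 (new)  [load 3/10]
  7 → USB stick 5  [load 10/10]
  8 → USB stick 6 (new)  [load 8/10]
  2 → USB stick 3  [load 10/10]
6 USB sticks opened.

6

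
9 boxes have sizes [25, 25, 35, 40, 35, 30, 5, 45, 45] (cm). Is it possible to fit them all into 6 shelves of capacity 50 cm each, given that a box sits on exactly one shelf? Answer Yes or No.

Total = 285 cm; ⌈285/50⌉ = 6.
The bound of 6 does not rule out 6, but exhaustive search shows no assignment into 6 shelves of capacity 50 cm exists — the minimum is 7.

No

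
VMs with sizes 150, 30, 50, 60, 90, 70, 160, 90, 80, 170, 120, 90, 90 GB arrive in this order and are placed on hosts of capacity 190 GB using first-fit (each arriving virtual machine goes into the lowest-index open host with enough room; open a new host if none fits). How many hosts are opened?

8

  150 → host 1 (new)  [load 150/190]
  30 → host 1  [load 180/190]
  50 → host 2 (new)  [load 50/190]
  60 → host 2  [load 110/190]
  90 → host 3 (new)  [load 90/190]
  70 → host 2  [load 180/190]
  160 → host 4 (new)  [load 160/190]
  90 → host 3  [load 180/190]
  80 → host 5 (new)  [load 80/190]
  170 → host 6 (new)  [load 170/190]
  120 → host 7 (new)  [load 120/190]
  90 → host 5  [load 170/190]
  90 → host 8 (new)  [load 90/190]
8 hosts opened.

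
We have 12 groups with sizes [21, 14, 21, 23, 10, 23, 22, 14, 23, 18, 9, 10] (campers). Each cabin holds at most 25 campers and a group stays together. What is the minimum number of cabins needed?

Total = 23 + 23 + 23 + 22 + 21 + 21 + 18 + 14 + 14 + 10 + 10 + 9 = 208 campers.
Lower bound: ⌈208/25⌉ = 9 cabins.
A packing using 10 cabins:
  cabin 1: 23 = 23
  cabin 2: 23 = 23
  cabin 3: 23 = 23
  cabin 4: 22 = 22
  cabin 5: 21 = 21
  cabin 6: 21 = 21
  cabin 7: 18 = 18
  cabin 8: 14 + 10 = 24
  cabin 9: 14 + 10 = 24
  cabin 10: 9 = 9
No arrangement into 9 cabins stays within capacity, so 10 is optimal.

10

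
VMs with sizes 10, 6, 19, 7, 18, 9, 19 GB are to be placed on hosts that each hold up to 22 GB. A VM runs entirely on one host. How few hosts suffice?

5

Total = 19 + 19 + 18 + 10 + 9 + 7 + 6 = 88 GB.
Lower bound: ⌈88/22⌉ = 4 hosts.
A packing using 5 hosts:
  host 1: 19 = 19
  host 2: 19 = 19
  host 3: 18 = 18
  host 4: 10 + 9 = 19
  host 5: 7 + 6 = 13
No arrangement into 4 hosts stays within capacity, so 5 is optimal.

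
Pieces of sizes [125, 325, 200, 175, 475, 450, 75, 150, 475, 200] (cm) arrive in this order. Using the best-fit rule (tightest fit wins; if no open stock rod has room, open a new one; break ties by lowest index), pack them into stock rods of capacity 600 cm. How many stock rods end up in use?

  125 → stock rod 1 (new)  [load 125/600]
  325 → stock rod 1  [load 450/600]
  200 → stock rod 2 (new)  [load 200/600]
  175 → stock rod 2  [load 375/600]
  475 → stock rod 3 (new)  [load 475/600]
  450 → stock rod 4 (new)  [load 450/600]
  75 → stock rod 3  [load 550/600]
  150 → stock rod 1  [load 600/600]
  475 → stock rod 5 (new)  [load 475/600]
  200 → stock rod 2  [load 575/600]
5 stock rods opened.

5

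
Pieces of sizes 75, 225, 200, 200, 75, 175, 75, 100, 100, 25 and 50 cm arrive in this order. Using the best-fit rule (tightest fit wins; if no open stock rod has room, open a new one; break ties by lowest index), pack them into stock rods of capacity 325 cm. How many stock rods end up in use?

5

  75 → stock rod 1 (new)  [load 75/325]
  225 → stock rod 1  [load 300/325]
  200 → stock rod 2 (new)  [load 200/325]
  200 → stock rod 3 (new)  [load 200/325]
  75 → stock rod 2  [load 275/325]
  175 → stock rod 4 (new)  [load 175/325]
  75 → stock rod 3  [load 275/325]
  100 → stock rod 4  [load 275/325]
  100 → stock rod 5 (new)  [load 100/325]
  25 → stock rod 1  [load 325/325]
  50 → stock rod 2  [load 325/325]
5 stock rods opened.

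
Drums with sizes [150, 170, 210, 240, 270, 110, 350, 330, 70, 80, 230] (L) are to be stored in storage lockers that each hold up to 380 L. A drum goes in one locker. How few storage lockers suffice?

Total = 350 + 330 + 270 + 240 + 230 + 210 + 170 + 150 + 110 + 80 + 70 = 2210 L.
Lower bound: ⌈2210/380⌉ = 6 storage lockers.
A packing using 7 storage lockers:
  locker 1: 350 = 350
  locker 2: 330 = 330
  locker 3: 270 + 110 = 380
  locker 4: 240 + 80 = 320
  locker 5: 230 + 150 = 380
  locker 6: 210 + 170 = 380
  locker 7: 70 = 70
No arrangement into 6 storage lockers stays within capacity, so 7 is optimal.

7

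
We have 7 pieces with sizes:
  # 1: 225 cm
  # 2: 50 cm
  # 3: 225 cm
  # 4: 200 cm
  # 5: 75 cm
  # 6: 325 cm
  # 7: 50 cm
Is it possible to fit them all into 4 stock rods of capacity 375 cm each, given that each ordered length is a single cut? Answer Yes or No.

Yes

A valid assignment using 4 stock rods:
  stock rod 1: 325 + 50 = 375
  stock rod 2: 225 + 75 + 50 = 350
  stock rod 3: 225 = 225
  stock rod 4: 200 = 200
Every load is within 375 cm, so 4 stock rods suffice.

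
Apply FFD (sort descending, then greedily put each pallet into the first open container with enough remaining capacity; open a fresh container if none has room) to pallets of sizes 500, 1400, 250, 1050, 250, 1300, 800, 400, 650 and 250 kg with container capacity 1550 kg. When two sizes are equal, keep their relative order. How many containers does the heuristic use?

Sorted descending: 1400, 1300, 1050, 800, 650, 500, 400, 250, 250, 250.
  1400 → container 1 (new)  [load 1400/1550]
  1300 → container 2 (new)  [load 1300/1550]
  1050 → container 3 (new)  [load 1050/1550]
  800 → container 4 (new)  [load 800/1550]
  650 → container 4  [load 1450/1550]
  500 → container 3  [load 1550/1550]
  400 → container 5 (new)  [load 400/1550]
  250 → container 2  [load 1550/1550]
  250 → container 5  [load 650/1550]
  250 → container 5  [load 900/1550]
5 containers opened.

5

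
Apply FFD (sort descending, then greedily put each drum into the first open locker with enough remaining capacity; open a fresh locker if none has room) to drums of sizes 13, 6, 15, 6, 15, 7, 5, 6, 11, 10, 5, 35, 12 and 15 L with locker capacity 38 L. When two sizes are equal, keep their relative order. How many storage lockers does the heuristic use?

5

Sorted descending: 35, 15, 15, 15, 13, 12, 11, 10, 7, 6, 6, 6, 5, 5.
  35 → locker 1 (new)  [load 35/38]
  15 → locker 2 (new)  [load 15/38]
  15 → locker 2  [load 30/38]
  15 → locker 3 (new)  [load 15/38]
  13 → locker 3  [load 28/38]
  12 → locker 4 (new)  [load 12/38]
  11 → locker 4  [load 23/38]
  10 → locker 3  [load 38/38]
  7 → locker 2  [load 37/38]
  6 → locker 4  [load 29/38]
  6 → locker 4  [load 35/38]
  6 → locker 5 (new)  [load 6/38]
  5 → locker 5  [load 11/38]
  5 → locker 5  [load 16/38]
5 storage lockers opened.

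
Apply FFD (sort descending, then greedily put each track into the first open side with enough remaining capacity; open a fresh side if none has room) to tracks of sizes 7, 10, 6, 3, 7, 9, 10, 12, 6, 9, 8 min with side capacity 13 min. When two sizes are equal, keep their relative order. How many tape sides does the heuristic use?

Sorted descending: 12, 10, 10, 9, 9, 8, 7, 7, 6, 6, 3.
  12 → side 1 (new)  [load 12/13]
  10 → side 2 (new)  [load 10/13]
  10 → side 3 (new)  [load 10/13]
  9 → side 4 (new)  [load 9/13]
  9 → side 5 (new)  [load 9/13]
  8 → side 6 (new)  [load 8/13]
  7 → side 7 (new)  [load 7/13]
  7 → side 8 (new)  [load 7/13]
  6 → side 7  [load 13/13]
  6 → side 8  [load 13/13]
  3 → side 2  [load 13/13]
8 tape sides opened.

8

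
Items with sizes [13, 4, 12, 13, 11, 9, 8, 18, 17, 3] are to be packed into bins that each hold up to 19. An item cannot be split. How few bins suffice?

Total = 18 + 17 + 13 + 13 + 12 + 11 + 9 + 8 + 4 + 3 = 108.
Lower bound: ⌈108/19⌉ = 6 bins.
A packing using 7 bins:
  bin 1: 18 = 18
  bin 2: 17 = 17
  bin 3: 13 + 4 = 17
  bin 4: 13 + 3 = 16
  bin 5: 12 = 12
  bin 6: 11 + 8 = 19
  bin 7: 9 = 9
No arrangement into 6 bins stays within capacity, so 7 is optimal.

7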